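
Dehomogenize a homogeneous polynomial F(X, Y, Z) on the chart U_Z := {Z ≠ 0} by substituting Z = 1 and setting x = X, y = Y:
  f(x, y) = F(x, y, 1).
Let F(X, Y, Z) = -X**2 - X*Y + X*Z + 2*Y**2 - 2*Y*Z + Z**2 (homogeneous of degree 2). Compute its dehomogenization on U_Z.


f(x, y) = -x**2 - x*y + x + 2*y**2 - 2*y + 1

On U_Z we set Z = 1. Each monomial c·X^i·Y^j·Z^k in F becomes c·x^i·y^j·1^k = c·x^i·y^j.
Substituting Z = 1: F(X, Y, 1) = -x**2 - x*y + x + 2*y**2 - 2*y + 1.
Note: deg(f) ≤ deg(F) = 2; strict inequality happens when F is divisible by Z (lost terms).


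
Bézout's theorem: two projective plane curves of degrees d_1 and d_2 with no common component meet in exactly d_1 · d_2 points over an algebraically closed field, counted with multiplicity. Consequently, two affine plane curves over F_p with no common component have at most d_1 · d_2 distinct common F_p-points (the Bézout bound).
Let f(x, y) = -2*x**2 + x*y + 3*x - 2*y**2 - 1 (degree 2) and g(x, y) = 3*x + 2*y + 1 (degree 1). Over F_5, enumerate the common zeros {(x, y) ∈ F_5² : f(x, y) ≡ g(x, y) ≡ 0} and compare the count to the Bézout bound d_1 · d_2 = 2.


Common zeros: {(1, 3), (3, 0)}; count = 2; Bézout bound = 2.

deg(f) = 2, deg(g) = 1, so Bézout bound = 2.
Scan x ∈ F_5. For each x, list the y ∈ F_5 with f(x, y) ≡ 0 and those with g(x, y) ≡ 0 (mod 5); the common zeros in that column are the intersection.
  x = 0: f ≡ 0 at y ∈ ∅; g ≡ 0 at y ∈ {2}; common: ∅.
  x = 1: f ≡ 0 at y ∈ {0, 3}; g ≡ 0 at y ∈ {3}; common: {3}.
  x = 2: f ≡ 0 at y ∈ {3}; g ≡ 0 at y ∈ {4}; common: ∅.
  x = 3: f ≡ 0 at y ∈ {0, 4}; g ≡ 0 at y ∈ {0}; common: {0}.
  x = 4: f ≡ 0 at y ∈ ∅; g ≡ 0 at y ∈ {1}; common: ∅.
Collecting: common zeros = {(1, 3), (3, 0)}, so the count is 2.
Comparison with the Bézout bound: 2 ≤ 2 = deg(f)·deg(g), as expected for curves with no common component (the bound is attained).


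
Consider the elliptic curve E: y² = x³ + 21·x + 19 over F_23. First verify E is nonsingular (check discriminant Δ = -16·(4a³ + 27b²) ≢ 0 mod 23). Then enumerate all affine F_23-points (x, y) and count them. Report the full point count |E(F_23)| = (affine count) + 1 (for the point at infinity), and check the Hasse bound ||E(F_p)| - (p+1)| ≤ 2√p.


Affine points = {(1, 8), (1, 15), (2, 0), (4, 11), (4, 12), (6, 4), (6, 19), (7, 7), (7, 16), (8, 3), (8, 20), (15, 11), (15, 12), (16, 9), (16, 14), (19, 3), (19, 20)}; affine count = 17; |E(F_23)| = 18.

Discriminant check: Δ ∝ 4a³ + 27b² = 4·21³ + 27·19² = 4·9261 + 27·361 ≡ 9 (mod 23). Nonzero ⇒ E is nonsingular.
For each x ∈ F_23, compute rhs = x³ + 21·x + 19 mod 23, then count y ∈ F_23 with y² ≡ rhs.
  x = 0: rhs = 19, matching y values: none (0 points).
  x = 1: rhs = 18, matching y values: 8, 15 (2 points).
  x = 2: rhs = 0, matching y values: 0 (1 points).
  x = 3: rhs = 17, matching y values: none (0 points).
  x = 4: rhs = 6, matching y values: 11, 12 (2 points).
  x = 5: rhs = 19, matching y values: none (0 points).
  x = 6: rhs = 16, matching y values: 4, 19 (2 points).
  x = 7: rhs = 3, matching y values: 7, 16 (2 points).
  x = 8: rhs = 9, matching y values: 3, 20 (2 points).
  x = 9: rhs = 17, matching y values: none (0 points).
  x = 10: rhs = 10, matching y values: none (0 points).
  x = 11: rhs = 17, matching y values: none (0 points).
  x = 12: rhs = 21, matching y values: none (0 points).
  x = 13: rhs = 5, matching y values: none (0 points).
  x = 14: rhs = 21, matching y values: none (0 points).
  x = 15: rhs = 6, matching y values: 11, 12 (2 points).
  x = 16: rhs = 12, matching y values: 9, 14 (2 points).
  x = 17: rhs = 22, matching y values: none (0 points).
  x = 18: rhs = 19, matching y values: none (0 points).
  x = 19: rhs = 9, matching y values: 3, 20 (2 points).
  x = 20: rhs = 21, matching y values: none (0 points).
  x = 21: rhs = 15, matching y values: none (0 points).
  x = 22: rhs = 20, matching y values: none (0 points).
Total affine count: 17.
Full point count |E(F_23)| = 17 + 1 = 18.
Hasse bound: |18 − (23+1)| = |-6| = 6 ≤ 2√23 ≈ 9.5917 ✓.


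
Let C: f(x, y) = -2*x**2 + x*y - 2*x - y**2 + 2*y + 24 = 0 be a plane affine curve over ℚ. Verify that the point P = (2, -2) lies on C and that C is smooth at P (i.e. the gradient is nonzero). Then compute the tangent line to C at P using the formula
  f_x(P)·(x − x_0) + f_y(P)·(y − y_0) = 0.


Tangent line at P: -12*x + 8*y + 40 = 0.

Step 1: f(2, -2) = 0, so P lies on C.
Step 2: partial derivatives
  f_x(x, y) = -4*x + y - 2, f_y(x, y) = x - 2*y + 2.
  f_x(P) = -12, f_y(P) = 8 (gradient nonzero, so P is smooth).
Step 3: tangent line at P: -12·(x − 2) + 8·(y − -2) = 0.
Expanding: -12*x + 8*y + 40 = 0.


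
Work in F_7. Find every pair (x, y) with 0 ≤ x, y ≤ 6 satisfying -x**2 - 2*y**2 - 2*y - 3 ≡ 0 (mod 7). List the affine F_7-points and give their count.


Affine F_7-points: {(0, 1), (0, 5), (1, 3), (2, 0), (2, 6), (5, 0), (5, 6), (6, 3)}; count = 8.

For each of the 49 pairs (x, y) ∈ F_7², evaluate f(x, y) mod 7. Record the zeros.
  x = 0: [0↦4, 1↦0, 2↦6, 3↦1, 4↦6, 5↦0, 6↦4]  zeros at y ∈ {1, 5}
  x = 1: [0↦3, 1↦6, 2↦5, 3↦0, 4↦5, 5↦6, 6↦3]  zeros at y ∈ {3}
  x = 2: [0↦0, 1↦3, 2↦2, 3↦4, 4↦2, 5↦3, 6↦0]  zeros at y ∈ {0, 6}
  x = 3: [0↦2, 1↦5, 2↦4, 3↦6, 4↦4, 5↦5, 6↦2]  zeros at y ∈ ∅
  x = 4: [0↦2, 1↦5, 2↦4, 3↦6, 4↦4, 5↦5, 6↦2]  zeros at y ∈ ∅
  x = 5: [0↦0, 1↦3, 2↦2, 3↦4, 4↦2, 5↦3, 6↦0]  zeros at y ∈ {0, 6}
  x = 6: [0↦3, 1↦6, 2↦5, 3↦0, 4↦5, 5↦6, 6↦3]  zeros at y ∈ {3}
Collecting zeros: affine points = {(0, 1), (0, 5), (1, 3), (2, 0), (2, 6), (5, 0), (5, 6), (6, 3)}.
Total count |C(F_7)_aff| = 8.


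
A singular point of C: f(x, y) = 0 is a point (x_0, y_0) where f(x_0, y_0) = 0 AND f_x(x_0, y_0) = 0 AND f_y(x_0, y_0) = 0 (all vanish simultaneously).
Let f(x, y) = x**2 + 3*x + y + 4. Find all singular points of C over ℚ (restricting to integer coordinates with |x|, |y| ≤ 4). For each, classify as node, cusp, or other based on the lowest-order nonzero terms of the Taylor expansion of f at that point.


No singular points in the scanned grid; C is smooth there.

Compute partial derivatives:
  f_x = 2*x + 3.
  f_y = 1.
f_y = 1 is a nonzero constant, so f_y never vanishes: no point (x, y) can satisfy f = f_x = f_y = 0. In particular no (x, y) ∈ {−4, ..., 4}² is singular; the curve is smooth.


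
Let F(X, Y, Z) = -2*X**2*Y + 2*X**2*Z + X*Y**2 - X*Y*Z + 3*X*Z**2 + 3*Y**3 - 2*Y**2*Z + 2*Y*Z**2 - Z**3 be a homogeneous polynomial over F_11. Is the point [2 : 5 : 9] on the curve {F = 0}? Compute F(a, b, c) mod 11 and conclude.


F(2,5,9) ≡ 0 (mod 11); P is on the curve.

Evaluate F(2, 5, 9) term-by-term (mod 11).
  -2*X**2*Y ↦ -2·4·5·1 = -40
  2*X**2*Z ↦ 2·4·1·9 = 72
  X*Y**2 ↦ 1·2·25·1 = 50
  -X*Y*Z ↦ -1·2·5·9 = -90
  3*X*Z**2 ↦ 3·2·1·81 = 486
  3*Y**3 ↦ 3·1·125·1 = 375
  -2*Y**2*Z ↦ -2·1·25·9 = -450
  2*Y*Z**2 ↦ 2·1·5·81 = 810
  -Z**3 ↦ -1·1·1·729 = -729
Sum: F(2, 5, 9) = (-40) + (72) + (50) + (-90) + (486) + (375) + (-450) + (810) + (-729) = 484.
Reducing mod 11: 484 ≡ 0 (mod 11).
Since F(a, b, c) ≡ 0 (mod 11), P lies on the curve.


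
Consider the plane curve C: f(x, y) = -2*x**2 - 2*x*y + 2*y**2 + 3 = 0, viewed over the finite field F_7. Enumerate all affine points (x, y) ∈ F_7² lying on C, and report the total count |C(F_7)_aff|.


Affine F_7-points: {(0, 3), (0, 4), (2, 1), (3, 4), (3, 6), (4, 1), (4, 3), (5, 6)}; count = 8.

For each of the 49 pairs (x, y) ∈ F_7², evaluate f(x, y) mod 7. Record the zeros.
  x = 0: [0↦3, 1↦5, 2↦4, 3↦0, 4↦0, 5↦4, 6↦5]  zeros at y ∈ {3, 4}
  x = 1: [0↦1, 1↦1, 2↦5, 3↦6, 4↦4, 5↦6, 6↦5]  zeros at y ∈ ∅
  x = 2: [0↦2, 1↦0, 2↦2, 3↦1, 4↦4, 5↦4, 6↦1]  zeros at y ∈ {1}
  x = 3: [0↦6, 1↦2, 2↦2, 3↦6, 4↦0, 5↦5, 6↦0]  zeros at y ∈ {4, 6}
  x = 4: [0↦6, 1↦0, 2↦5, 3↦0, 4↦6, 5↦2, 6↦2]  zeros at y ∈ {1, 3}
  x = 5: [0↦2, 1↦1, 2↦4, 3↦4, 4↦1, 5↦2, 6↦0]  zeros at y ∈ {6}
  x = 6: [0↦1, 1↦5, 2↦6, 3↦4, 4↦6, 5↦5, 6↦1]  zeros at y ∈ ∅
Collecting zeros: affine points = {(0, 3), (0, 4), (2, 1), (3, 4), (3, 6), (4, 1), (4, 3), (5, 6)}.
Total count |C(F_7)_aff| = 8.


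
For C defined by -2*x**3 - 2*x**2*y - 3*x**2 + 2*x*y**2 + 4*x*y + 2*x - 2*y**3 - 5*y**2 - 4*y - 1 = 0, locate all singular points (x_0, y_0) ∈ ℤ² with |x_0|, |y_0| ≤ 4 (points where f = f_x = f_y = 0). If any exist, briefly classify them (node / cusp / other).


Singular points: {(0, -1)}; classification: node.

Compute partial derivatives:
  f_x = -6*x**2 - 4*x*y - 6*x + 2*y**2 + 4*y + 2.
  f_y = -2*x**2 + 4*x*y + 4*x - 6*y**2 - 10*y - 4.
Scan x_0 ∈ {−4, ..., 4}. For each x_0, f_y(x_0, y) is a polynomial in y; find its integer roots y ∈ {−4, ..., 4}, then test f_x and f at those candidates.
  x = -4: f_y(-4, y) = -6*y**2 - 26*y - 52; no integer root y with |y| ≤ 4.
  x = -3: f_y(-3, y) = -6*y**2 - 22*y - 34; no integer root y with |y| ≤ 4.
  x = -2: f_y(-2, y) = -6*y**2 - 18*y - 20; no integer root y with |y| ≤ 4.
  x = -1: f_y(-1, y) = -6*y**2 - 14*y - 10; no integer root y with |y| ≤ 4.
  x = 0: f_y(0, y) = -6*y**2 - 10*y - 4; vanishes at y ∈ {-1}. (0, -1): f_x = 0, f = 0 — SINGULAR.
  x = 1: f_y(1, y) = -6*y**2 - 6*y - 2; no integer root y with |y| ≤ 4.
  x = 2: f_y(2, y) = -6*y**2 - 2*y - 4; no integer root y with |y| ≤ 4.
  x = 3: f_y(3, y) = -6*y**2 + 2*y - 10; no integer root y with |y| ≤ 4.
  x = 4: f_y(4, y) = -6*y**2 + 6*y - 20; no integer root y with |y| ≤ 4.
Only singular point on the grid: (0, -1).
Classify: substitute x = 0 + u, y = -1 + v and expand: f = -2*u**3 - 2*u**2*v - u**2 + 2*u*v**2 - 2*v**3 + v**2.
No constant or linear terms (consistent with a singular point). Quadratic part: -u**2 + v**2. Cubic part: -2*u**3 - 2*u**2*v + 2*u*v**2 - 2*v**3.
The quadratic part v**2 - u**2 = (v − u)(v + u) splits into two distinct linear factors, so there are two distinct tangent lines y − -1 = ±(x − 0) — this is a node (ordinary double point).
Classification: node.


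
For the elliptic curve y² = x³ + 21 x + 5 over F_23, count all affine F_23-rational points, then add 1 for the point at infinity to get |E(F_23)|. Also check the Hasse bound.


Affine points = {(1, 2), (1, 21), (2, 3), (2, 20), (3, 7), (3, 16), (6, 5), (6, 18), (7, 9), (7, 14), (8, 8), (8, 15), (9, 7), (9, 16), (11, 7), (11, 16), (17, 10), (17, 13), (19, 8), (19, 15), (21, 1), (21, 22), (22, 11), (22, 12)}; affine count = 24; |E(F_23)| = 25.

Discriminant check: Δ ∝ 4a³ + 27b² = 4·21³ + 27·5² = 4·9261 + 27·25 ≡ 22 (mod 23). Nonzero ⇒ E is nonsingular.
For each x ∈ F_23, compute rhs = x³ + 21·x + 5 mod 23, then count y ∈ F_23 with y² ≡ rhs.
  x = 0: rhs = 5, matching y values: none (0 points).
  x = 1: rhs = 4, matching y values: 2, 21 (2 points).
  x = 2: rhs = 9, matching y values: 3, 20 (2 points).
  x = 3: rhs = 3, matching y values: 7, 16 (2 points).
  x = 4: rhs = 15, matching y values: none (0 points).
  x = 5: rhs = 5, matching y values: none (0 points).
  x = 6: rhs = 2, matching y values: 5, 18 (2 points).
  x = 7: rhs = 12, matching y values: 9, 14 (2 points).
  x = 8: rhs = 18, matching y values: 8, 15 (2 points).
  x = 9: rhs = 3, matching y values: 7, 16 (2 points).
  x = 10: rhs = 19, matching y values: none (0 points).
  x = 11: rhs = 3, matching y values: 7, 16 (2 points).
  x = 12: rhs = 7, matching y values: none (0 points).
  x = 13: rhs = 14, matching y values: none (0 points).
  x = 14: rhs = 7, matching y values: none (0 points).
  x = 15: rhs = 15, matching y values: none (0 points).
  x = 16: rhs = 21, matching y values: none (0 points).
  x = 17: rhs = 8, matching y values: 10, 13 (2 points).
  x = 18: rhs = 5, matching y values: none (0 points).
  x = 19: rhs = 18, matching y values: 8, 15 (2 points).
  x = 20: rhs = 7, matching y values: none (0 points).
  x = 21: rhs = 1, matching y values: 1, 22 (2 points).
  x = 22: rhs = 6, matching y values: 11, 12 (2 points).
Total affine count: 24.
Full point count |E(F_23)| = 24 + 1 = 25.
Hasse bound: |25 − (23+1)| = |1| = 1 ≤ 2√23 ≈ 9.5917 ✓.


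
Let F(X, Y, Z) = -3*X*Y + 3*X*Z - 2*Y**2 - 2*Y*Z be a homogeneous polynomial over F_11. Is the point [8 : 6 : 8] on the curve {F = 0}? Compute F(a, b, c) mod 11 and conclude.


F(8,6,8) ≡ 1 (mod 11); P is NOT on the curve.

Evaluate F(8, 6, 8) term-by-term (mod 11).
  -3*X*Y ↦ -3·8·6·1 = -144
  3*X*Z ↦ 3·8·1·8 = 192
  -2*Y**2 ↦ -2·1·36·1 = -72
  -2*Y*Z ↦ -2·1·6·8 = -96
Sum: F(8, 6, 8) = (-144) + (192) + (-72) + (-96) = -120.
Reducing mod 11: -120 ≡ 1 (mod 11).
Since F(a, b, c) ≡ 1 ≠ 0 (mod 11), P does NOT lie on the curve.


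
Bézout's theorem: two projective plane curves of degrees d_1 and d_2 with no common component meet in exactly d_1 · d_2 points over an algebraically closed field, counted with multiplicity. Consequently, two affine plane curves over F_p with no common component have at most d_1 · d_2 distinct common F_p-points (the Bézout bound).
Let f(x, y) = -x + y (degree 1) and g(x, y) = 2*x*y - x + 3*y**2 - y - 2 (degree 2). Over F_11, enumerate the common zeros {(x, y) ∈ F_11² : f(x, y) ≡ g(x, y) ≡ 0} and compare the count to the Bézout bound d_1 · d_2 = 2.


Common zeros: {(9, 9)}; count = 1; Bézout bound = 2.

deg(f) = 1, deg(g) = 2, so Bézout bound = 2.
Scan x ∈ F_11. For each x, list the y ∈ F_11 with f(x, y) ≡ 0 and those with g(x, y) ≡ 0 (mod 11); the common zeros in that column are the intersection.
  x = 0: f ≡ 0 at y ∈ {0}; g ≡ 0 at y ∈ {1, 3}; common: ∅.
  x = 1: f ≡ 0 at y ∈ {1}; g ≡ 0 at y ∈ {2, 5}; common: ∅.
  x = 2: f ≡ 0 at y ∈ {2}; g ≡ 0 at y ∈ ∅; common: ∅.
  x = 3: f ≡ 0 at y ∈ {3}; g ≡ 0 at y ∈ ∅; common: ∅.
  x = 4: f ≡ 0 at y ∈ {4}; g ≡ 0 at y ∈ {8}; common: ∅.
  x = 5: f ≡ 0 at y ∈ {5}; g ≡ 0 at y ∈ {4}; common: ∅.
  x = 6: f ≡ 0 at y ∈ {6}; g ≡ 0 at y ∈ ∅; common: ∅.
  x = 7: f ≡ 0 at y ∈ {7}; g ≡ 0 at y ∈ ∅; common: ∅.
  x = 8: f ≡ 0 at y ∈ {8}; g ≡ 0 at y ∈ {7, 10}; common: ∅.
  x = 9: f ≡ 0 at y ∈ {9}; g ≡ 0 at y ∈ {0, 9}; common: {9}.
  x = 10: f ≡ 0 at y ∈ {10}; g ≡ 0 at y ∈ ∅; common: ∅.
Collecting: common zeros = {(9, 9)}, so the count is 1.
Comparison with the Bézout bound: 1 ≤ 2 = deg(f)·deg(g), as expected for curves with no common component (the affine F_11-count falls short of the bound because intersections may lie at infinity, over extension fields, or carry multiplicity).


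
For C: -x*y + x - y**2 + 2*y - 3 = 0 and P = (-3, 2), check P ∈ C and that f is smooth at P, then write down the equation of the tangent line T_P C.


Tangent line at P: -x + y - 5 = 0.

Step 1: f(-3, 2) = 0, so P lies on C.
Step 2: partial derivatives
  f_x(x, y) = 1 - y, f_y(x, y) = -x - 2*y + 2.
  f_x(P) = -1, f_y(P) = 1 (gradient nonzero, so P is smooth).
Step 3: tangent line at P: -1·(x − -3) + 1·(y − 2) = 0.
Expanding: -x + y - 5 = 0.


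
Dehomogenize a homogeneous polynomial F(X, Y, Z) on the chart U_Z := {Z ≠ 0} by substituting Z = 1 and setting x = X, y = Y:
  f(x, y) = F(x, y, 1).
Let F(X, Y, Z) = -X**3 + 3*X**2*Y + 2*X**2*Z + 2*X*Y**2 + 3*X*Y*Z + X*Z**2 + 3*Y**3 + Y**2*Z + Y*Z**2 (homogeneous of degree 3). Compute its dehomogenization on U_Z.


f(x, y) = -x**3 + 3*x**2*y + 2*x**2 + 2*x*y**2 + 3*x*y + x + 3*y**3 + y**2 + y

On U_Z we set Z = 1. Each monomial c·X^i·Y^j·Z^k in F becomes c·x^i·y^j·1^k = c·x^i·y^j.
Substituting Z = 1: F(X, Y, 1) = -x**3 + 3*x**2*y + 2*x**2 + 2*x*y**2 + 3*x*y + x + 3*y**3 + y**2 + y.
Note: deg(f) ≤ deg(F) = 3; strict inequality happens when F is divisible by Z (lost terms).


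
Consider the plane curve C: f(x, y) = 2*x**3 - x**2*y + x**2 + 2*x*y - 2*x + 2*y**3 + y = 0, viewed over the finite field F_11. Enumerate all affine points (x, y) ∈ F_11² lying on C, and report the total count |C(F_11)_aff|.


Affine F_11-points: {(0, 0), (0, 4), (0, 7), (3, 5), (5, 1), (5, 2), (5, 8), (8, 4), (10, 4), (10, 9)}; count = 10.

For each of the 121 pairs (x, y) ∈ F_11², evaluate f(x, y) mod 11. Record the zeros.
  x = 0: [0↦0, 1↦3, 2↦7, 3↦2, 4↦0, 5↦2, 6↦9, 7↦0, 8↦9, 9↦4, 10↦8]  zeros at y ∈ {0, 4, 7}
  x = 1: [0↦1, 1↦5, 2↦10, 3↦6, 4↦5, 5↦8, 6↦5, 7↦8, 8↦7, 9↦3, 10↦8]  zeros at y ∈ ∅
  x = 2: [0↦5, 1↦8, 2↦1, 3↦7, 4↦5, 5↦7, 6↦3, 7↦5, 8↦3, 9↦9, 10↦2]  zeros at y ∈ ∅
  x = 3: [0↦2, 1↦2, 2↦3, 3↦6, 4↦1, 5↦0, 6↦4, 7↦3, 8↦9, 9↦1, 10↦2]  zeros at y ∈ {5}
  x = 4: [0↦4, 1↦10, 2↦6, 3↦4, 4↦5, 5↦10, 6↦9, 7↦3, 8↦4, 9↦2, 10↦9]  zeros at y ∈ ∅
  x = 5: [0↦1, 1↦0, 2↦0, 3↦2, 4↦7, 5↦5, 6↦8, 7↦6, 8↦0, 9↦2, 10↦2]  zeros at y ∈ {1, 2, 8}
  x = 6: [0↦5, 1↦6, 2↦8, 3↦1, 4↦8, 5↦8, 6↦2, 7↦2, 8↦9, 9↦2, 10↦4]  zeros at y ∈ ∅
  x = 7: [0↦6, 1↦7, 2↦9, 3↦2, 4↦9, 5↦9, 6↦3, 7↦3, 8↦10, 9↦3, 10↦5]  zeros at y ∈ ∅
  x = 8: [0↦5, 1↦4, 2↦4, 3↦6, 4↦0, 5↦9, 6↦1, 7↦10, 8↦4, 9↦6, 10↦6]  zeros at y ∈ {4}
  x = 9: [0↦3, 1↦9, 2↦5, 3↦3, 4↦4, 5↦9, 6↦8, 7↦2, 8↦3, 9↦1, 10↦8]  zeros at y ∈ ∅
  x = 10: [0↦1, 1↦1, 2↦2, 3↦5, 4↦0, 5↦10, 6↦3, 7↦2, 8↦8, 9↦0, 10↦1]  zeros at y ∈ {4, 9}
Collecting zeros: affine points = {(0, 0), (0, 4), (0, 7), (3, 5), (5, 1), (5, 2), (5, 8), (8, 4), (10, 4), (10, 9)}.
Total count |C(F_11)_aff| = 10.


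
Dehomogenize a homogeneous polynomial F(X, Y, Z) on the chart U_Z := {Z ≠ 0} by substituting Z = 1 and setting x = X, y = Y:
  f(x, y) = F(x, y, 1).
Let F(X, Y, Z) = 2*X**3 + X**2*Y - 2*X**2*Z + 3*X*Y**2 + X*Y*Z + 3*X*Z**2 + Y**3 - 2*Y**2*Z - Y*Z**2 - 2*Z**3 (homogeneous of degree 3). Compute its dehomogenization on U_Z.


f(x, y) = 2*x**3 + x**2*y - 2*x**2 + 3*x*y**2 + x*y + 3*x + y**3 - 2*y**2 - y - 2

On U_Z we set Z = 1. Each monomial c·X^i·Y^j·Z^k in F becomes c·x^i·y^j·1^k = c·x^i·y^j.
Substituting Z = 1: F(X, Y, 1) = 2*x**3 + x**2*y - 2*x**2 + 3*x*y**2 + x*y + 3*x + y**3 - 2*y**2 - y - 2.
Note: deg(f) ≤ deg(F) = 3; strict inequality happens when F is divisible by Z (lost terms).


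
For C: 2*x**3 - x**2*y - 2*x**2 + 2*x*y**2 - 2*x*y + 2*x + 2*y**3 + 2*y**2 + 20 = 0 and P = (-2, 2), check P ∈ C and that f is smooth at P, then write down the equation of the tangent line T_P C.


Tangent line at P: 46*x + 16*y + 60 = 0.

Step 1: f(-2, 2) = 0, so P lies on C.
Step 2: partial derivatives
  f_x(x, y) = 6*x**2 - 2*x*y - 4*x + 2*y**2 - 2*y + 2, f_y(x, y) = -x**2 + 4*x*y - 2*x + 6*y**2 + 4*y.
  f_x(P) = 46, f_y(P) = 16 (gradient nonzero, so P is smooth).
Step 3: tangent line at P: 46·(x − -2) + 16·(y − 2) = 0.
Expanding: 46*x + 16*y + 60 = 0.


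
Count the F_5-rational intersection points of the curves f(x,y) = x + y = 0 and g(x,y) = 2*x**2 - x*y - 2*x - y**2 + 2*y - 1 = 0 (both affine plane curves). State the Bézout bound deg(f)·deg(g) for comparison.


Common zeros: {(3, 2), (4, 1)}; count = 2; Bézout bound = 2.

deg(f) = 1, deg(g) = 2, so Bézout bound = 2.
Scan x ∈ F_5. For each x, list the y ∈ F_5 with f(x, y) ≡ 0 and those with g(x, y) ≡ 0 (mod 5); the common zeros in that column are the intersection.
  x = 0: f ≡ 0 at y ∈ {0}; g ≡ 0 at y ∈ {1}; common: ∅.
  x = 1: f ≡ 0 at y ∈ {4}; g ≡ 0 at y ∈ ∅; common: ∅.
  x = 2: f ≡ 0 at y ∈ {3}; g ≡ 0 at y ∈ ∅; common: ∅.
  x = 3: f ≡ 0 at y ∈ {2}; g ≡ 0 at y ∈ {2}; common: {2}.
  x = 4: f ≡ 0 at y ∈ {1}; g ≡ 0 at y ∈ {1, 2}; common: {1}.
Collecting: common zeros = {(3, 2), (4, 1)}, so the count is 2.
Comparison with the Bézout bound: 2 ≤ 2 = deg(f)·deg(g), as expected for curves with no common component (the bound is attained).


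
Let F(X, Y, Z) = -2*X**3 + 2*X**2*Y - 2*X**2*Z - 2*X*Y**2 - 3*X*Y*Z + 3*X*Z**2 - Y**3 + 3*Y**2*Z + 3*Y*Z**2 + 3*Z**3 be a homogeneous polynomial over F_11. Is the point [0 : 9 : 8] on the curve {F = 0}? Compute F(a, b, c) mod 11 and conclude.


F(0,9,8) ≡ 2 (mod 11); P is NOT on the curve.

Evaluate F(0, 9, 8) term-by-term (mod 11).
  -2*X**3 ↦ -2·0·1·1 = 0
  2*X**2*Y ↦ 2·0·9·1 = 0
  -2*X**2*Z ↦ -2·0·1·8 = 0
  -2*X*Y**2 ↦ -2·0·81·1 = 0
  -3*X*Y*Z ↦ -3·0·9·8 = 0
  3*X*Z**2 ↦ 3·0·1·64 = 0
  -Y**3 ↦ -1·1·729·1 = -729
  3*Y**2*Z ↦ 3·1·81·8 = 1944
  3*Y*Z**2 ↦ 3·1·9·64 = 1728
  3*Z**3 ↦ 3·1·1·512 = 1536
Sum: F(0, 9, 8) = (0) + (0) + (0) + (0) + (0) + (0) + (-729) + (1944) + (1728) + (1536) = 4479.
Reducing mod 11: 4479 ≡ 2 (mod 11).
Since F(a, b, c) ≡ 2 ≠ 0 (mod 11), P does NOT lie on the curve.


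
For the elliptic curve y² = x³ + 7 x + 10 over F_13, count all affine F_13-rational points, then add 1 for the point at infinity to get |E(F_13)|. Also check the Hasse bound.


Affine points = {(0, 6), (0, 7), (5, 1), (5, 12), (7, 5), (7, 8), (9, 3), (9, 10), (10, 1), (10, 12), (11, 1), (11, 12)}; affine count = 12; |E(F_13)| = 13.

Discriminant check: Δ ∝ 4a³ + 27b² = 4·7³ + 27·10² = 4·343 + 27·100 ≡ 3 (mod 13). Nonzero ⇒ E is nonsingular.
For each x ∈ F_13, compute rhs = x³ + 7·x + 10 mod 13, then count y ∈ F_13 with y² ≡ rhs.
  x = 0: rhs = 10, matching y values: 6, 7 (2 points).
  x = 1: rhs = 5, matching y values: none (0 points).
  x = 2: rhs = 6, matching y values: none (0 points).
  x = 3: rhs = 6, matching y values: none (0 points).
  x = 4: rhs = 11, matching y values: none (0 points).
  x = 5: rhs = 1, matching y values: 1, 12 (2 points).
  x = 6: rhs = 8, matching y values: none (0 points).
  x = 7: rhs = 12, matching y values: 5, 8 (2 points).
  x = 8: rhs = 6, matching y values: none (0 points).
  x = 9: rhs = 9, matching y values: 3, 10 (2 points).
  x = 10: rhs = 1, matching y values: 1, 12 (2 points).
  x = 11: rhs = 1, matching y values: 1, 12 (2 points).
  x = 12: rhs = 2, matching y values: none (0 points).
Total affine count: 12.
Full point count |E(F_13)| = 12 + 1 = 13.
Hasse bound: |13 − (13+1)| = |-1| = 1 ≤ 2√13 ≈ 7.2111 ✓.


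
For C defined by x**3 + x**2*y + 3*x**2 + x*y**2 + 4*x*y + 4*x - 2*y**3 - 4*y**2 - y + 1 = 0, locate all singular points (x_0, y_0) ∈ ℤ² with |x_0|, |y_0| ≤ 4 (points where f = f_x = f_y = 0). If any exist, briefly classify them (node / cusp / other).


Singular points: {(-1, -1)}; classification: node.

Compute partial derivatives:
  f_x = 3*x**2 + 2*x*y + 6*x + y**2 + 4*y + 4.
  f_y = x**2 + 2*x*y + 4*x - 6*y**2 - 8*y - 1.
Scan x_0 ∈ {−4, ..., 4}. For each x_0, f_y(x_0, y) is a polynomial in y; find its integer roots y ∈ {−4, ..., 4}, then test f_x and f at those candidates.
  x = -4: f_y(-4, y) = -6*y**2 - 16*y - 1; no integer root y with |y| ≤ 4.
  x = -3: f_y(-3, y) = -6*y**2 - 14*y - 4; vanishes at y ∈ {-2}. (-3, -2): f_x = 21 ≠ 0.
  x = -2: f_y(-2, y) = -6*y**2 - 12*y - 5; no integer root y with |y| ≤ 4.
  x = -1: f_y(-1, y) = -6*y**2 - 10*y - 4; vanishes at y ∈ {-1}. (-1, -1): f_x = 0, f = 0 — SINGULAR.
  x = 0: f_y(0, y) = -6*y**2 - 8*y - 1; no integer root y with |y| ≤ 4.
  x = 1: f_y(1, y) = -6*y**2 - 6*y + 4; no integer root y with |y| ≤ 4.
  x = 2: f_y(2, y) = -6*y**2 - 4*y + 11; no integer root y with |y| ≤ 4.
  x = 3: f_y(3, y) = -6*y**2 - 2*y + 20; vanishes at y ∈ {-2}. (3, -2): f_x = 33 ≠ 0.
  x = 4: f_y(4, y) = 31 - 6*y**2; no integer root y with |y| ≤ 4.
Only singular point on the grid: (-1, -1).
Classify: substitute x = -1 + u, y = -1 + v and expand: f = u**3 + u**2*v - u**2 + u*v**2 - 2*v**3 + v**2.
No constant or linear terms (consistent with a singular point). Quadratic part: -u**2 + v**2. Cubic part: u**3 + u**2*v + u*v**2 - 2*v**3.
The quadratic part v**2 - u**2 = (v − u)(v + u) splits into two distinct linear factors, so there are two distinct tangent lines y − -1 = ±(x − -1) — this is a node (ordinary double point).
Classification: node.


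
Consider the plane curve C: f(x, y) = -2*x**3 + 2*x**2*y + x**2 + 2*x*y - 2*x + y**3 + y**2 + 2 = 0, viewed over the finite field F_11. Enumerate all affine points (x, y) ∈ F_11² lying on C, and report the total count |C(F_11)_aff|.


Affine F_11-points: {(1, 6), (2, 1), (2, 2), (2, 7), (3, 2), (4, 6), (7, 0), (7, 4), (7, 6), (8, 3), (9, 10), (10, 8)}; count = 12.

For each of the 121 pairs (x, y) ∈ F_11², evaluate f(x, y) mod 11. Record the zeros.
  x = 0: [0↦2, 1↦4, 2↦3, 3↦5, 4↦5, 5↦9, 6↦1, 7↦9, 8↦6, 9↦9, 10↦2]  zeros at y ∈ ∅
  x = 1: [0↦10, 1↦5, 2↦8, 3↦3, 4↦7, 5↦4, 6↦0, 7↦1, 8↦2, 9↦9, 10↦6]  zeros at y ∈ {6}
  x = 2: [0↦8, 1↦0, 2↦0, 3↦3, 4↦4, 5↦9, 6↦2, 7↦0, 8↦9, 9↦2, 10↦7]  zeros at y ∈ {1, 2, 7}
  x = 3: [0↦6, 1↦10, 2↦0, 3↦4, 4↦6, 5↦1, 6↦6, 7↦5, 8↦4, 9↦9, 10↦4]  zeros at y ∈ {2}
  x = 4: [0↦3, 1↦1, 2↦7, 3↦5, 4↦1, 5↦1, 6↦0, 7↦4, 8↦8, 9↦7, 10↦7]  zeros at y ∈ {6}
  x = 5: [0↦9, 1↦5, 2↦9, 3↦5, 4↦10, 5↦8, 6↦5, 7↦7, 8↦9, 9↦6, 10↦4]  zeros at y ∈ ∅
  x = 6: [0↦1, 1↦10, 2↦5, 3↦3, 4↦10, 5↦10, 6↦9, 7↦2, 8↦6, 9↦5, 10↦5]  zeros at y ∈ ∅
  x = 7: [0↦0, 1↦4, 2↦5, 3↦9, 4↦0, 5↦6, 6↦0, 7↦10, 8↦9, 9↦3, 10↦9]  zeros at y ∈ {0, 4, 6}
  x = 8: [0↦5, 1↦8, 2↦8, 3↦0, 4↦1, 5↦6, 6↦10, 7↦8, 8↦6, 9↦10, 10↦4]  zeros at y ∈ {3}
  x = 9: [0↦4, 1↦10, 2↦2, 3↦8, 4↦1, 5↦9, 6↦5, 7↦6, 8↦7, 9↦3, 10↦0]  zeros at y ∈ {10}
  x = 10: [0↦7, 1↦9, 2↦8, 3↦10, 4↦10, 5↦3, 6↦6, 7↦3, 8↦0, 9↦3, 10↦7]  zeros at y ∈ {8}
Collecting zeros: affine points = {(1, 6), (2, 1), (2, 2), (2, 7), (3, 2), (4, 6), (7, 0), (7, 4), (7, 6), (8, 3), (9, 10), (10, 8)}.
Total count |C(F_11)_aff| = 12.


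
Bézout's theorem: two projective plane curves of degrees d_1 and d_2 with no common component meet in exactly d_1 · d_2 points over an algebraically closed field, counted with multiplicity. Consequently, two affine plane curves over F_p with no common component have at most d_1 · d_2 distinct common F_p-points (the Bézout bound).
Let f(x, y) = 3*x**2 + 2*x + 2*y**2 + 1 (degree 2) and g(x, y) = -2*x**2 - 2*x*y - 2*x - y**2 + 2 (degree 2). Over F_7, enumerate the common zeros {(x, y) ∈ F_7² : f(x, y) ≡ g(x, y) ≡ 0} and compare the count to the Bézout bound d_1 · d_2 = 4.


Common zeros: {(2, 4), (3, 5)}; count = 2; Bézout bound = 4.

deg(f) = 2, deg(g) = 2, so Bézout bound = 4.
Scan x ∈ F_7. For each x, list the y ∈ F_7 with f(x, y) ≡ 0 and those with g(x, y) ≡ 0 (mod 7); the common zeros in that column are the intersection.
  x = 0: f ≡ 0 at y ∈ ∅; g ≡ 0 at y ∈ {3, 4}; common: ∅.
  x = 1: f ≡ 0 at y ∈ {2, 5}; g ≡ 0 at y ∈ ∅; common: ∅.
  x = 2: f ≡ 0 at y ∈ {3, 4}; g ≡ 0 at y ∈ {4, 6}; common: {4}.
  x = 3: f ≡ 0 at y ∈ {2, 5}; g ≡ 0 at y ∈ {3, 5}; common: {5}.
  x = 4: f ≡ 0 at y ∈ ∅; g ≡ 0 at y ∈ ∅; common: ∅.
  x = 5: f ≡ 0 at y ∈ ∅; g ≡ 0 at y ∈ {5, 6}; common: ∅.
  x = 6: f ≡ 0 at y ∈ ∅; g ≡ 0 at y ∈ ∅; common: ∅.
Collecting: common zeros = {(2, 4), (3, 5)}, so the count is 2.
Comparison with the Bézout bound: 2 ≤ 4 = deg(f)·deg(g), as expected for curves with no common component (the affine F_7-count falls short of the bound because intersections may lie at infinity, over extension fields, or carry multiplicity).


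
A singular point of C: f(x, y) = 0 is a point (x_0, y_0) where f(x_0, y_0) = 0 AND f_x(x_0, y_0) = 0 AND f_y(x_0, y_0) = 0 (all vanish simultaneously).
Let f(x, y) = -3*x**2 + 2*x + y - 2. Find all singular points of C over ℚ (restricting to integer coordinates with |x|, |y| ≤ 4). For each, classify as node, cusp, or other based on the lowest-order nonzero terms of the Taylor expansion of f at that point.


No singular points in the scanned grid; C is smooth there.

Compute partial derivatives:
  f_x = 2 - 6*x.
  f_y = 1.
f_y = 1 is a nonzero constant, so f_y never vanishes: no point (x, y) can satisfy f = f_x = f_y = 0. In particular no (x, y) ∈ {−4, ..., 4}² is singular; the curve is smooth.


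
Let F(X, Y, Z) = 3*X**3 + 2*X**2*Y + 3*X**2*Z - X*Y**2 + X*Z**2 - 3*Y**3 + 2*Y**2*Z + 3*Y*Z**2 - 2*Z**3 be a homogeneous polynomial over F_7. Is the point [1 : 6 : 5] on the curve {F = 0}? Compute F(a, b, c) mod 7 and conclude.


F(1,6,5) ≡ 1 (mod 7); P is NOT on the curve.

Evaluate F(1, 6, 5) term-by-term (mod 7).
  3*X**3 ↦ 3·1·1·1 = 3
  2*X**2*Y ↦ 2·1·6·1 = 12
  3*X**2*Z ↦ 3·1·1·5 = 15
  -X*Y**2 ↦ -1·1·36·1 = -36
  X*Z**2 ↦ 1·1·1·25 = 25
  -3*Y**3 ↦ -3·1·216·1 = -648
  2*Y**2*Z ↦ 2·1·36·5 = 360
  3*Y*Z**2 ↦ 3·1·6·25 = 450
  -2*Z**3 ↦ -2·1·1·125 = -250
Sum: F(1, 6, 5) = (3) + (12) + (15) + (-36) + (25) + (-648) + (360) + (450) + (-250) = -69.
Reducing mod 7: -69 ≡ 1 (mod 7).
Since F(a, b, c) ≡ 1 ≠ 0 (mod 7), P does NOT lie on the curve.


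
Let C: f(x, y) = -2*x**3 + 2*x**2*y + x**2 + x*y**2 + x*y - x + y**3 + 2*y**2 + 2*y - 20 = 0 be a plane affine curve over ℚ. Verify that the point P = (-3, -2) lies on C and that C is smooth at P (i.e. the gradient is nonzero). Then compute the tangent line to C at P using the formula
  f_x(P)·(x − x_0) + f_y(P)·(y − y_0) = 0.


Tangent line at P: -35*x + 33*y - 39 = 0.

Step 1: f(-3, -2) = 0, so P lies on C.
Step 2: partial derivatives
  f_x(x, y) = -6*x**2 + 4*x*y + 2*x + y**2 + y - 1, f_y(x, y) = 2*x**2 + 2*x*y + x + 3*y**2 + 4*y + 2.
  f_x(P) = -35, f_y(P) = 33 (gradient nonzero, so P is smooth).
Step 3: tangent line at P: -35·(x − -3) + 33·(y − -2) = 0.
Expanding: -35*x + 33*y - 39 = 0.


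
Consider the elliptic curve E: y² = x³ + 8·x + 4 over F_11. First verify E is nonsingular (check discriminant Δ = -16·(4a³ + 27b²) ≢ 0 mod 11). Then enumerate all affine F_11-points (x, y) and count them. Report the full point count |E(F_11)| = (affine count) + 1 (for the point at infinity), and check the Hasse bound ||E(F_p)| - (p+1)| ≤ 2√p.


Affine points = {(0, 2), (0, 9), (3, 0), (4, 1), (4, 10), (5, 2), (5, 9), (6, 2), (6, 9)}; affine count = 9; |E(F_11)| = 10.

Discriminant check: Δ ∝ 4a³ + 27b² = 4·8³ + 27·4² = 4·512 + 27·16 ≡ 5 (mod 11). Nonzero ⇒ E is nonsingular.
For each x ∈ F_11, compute rhs = x³ + 8·x + 4 mod 11, then count y ∈ F_11 with y² ≡ rhs.
  x = 0: rhs = 4, matching y values: 2, 9 (2 points).
  x = 1: rhs = 2, matching y values: none (0 points).
  x = 2: rhs = 6, matching y values: none (0 points).
  x = 3: rhs = 0, matching y values: 0 (1 points).
  x = 4: rhs = 1, matching y values: 1, 10 (2 points).
  x = 5: rhs = 4, matching y values: 2, 9 (2 points).
  x = 6: rhs = 4, matching y values: 2, 9 (2 points).
  x = 7: rhs = 7, matching y values: none (0 points).
  x = 8: rhs = 8, matching y values: none (0 points).
  x = 9: rhs = 2, matching y values: none (0 points).
  x = 10: rhs = 6, matching y values: none (0 points).
Total affine count: 9.
Full point count |E(F_11)| = 9 + 1 = 10.
Hasse bound: |10 − (11+1)| = |-2| = 2 ≤ 2√11 ≈ 6.6332 ✓.


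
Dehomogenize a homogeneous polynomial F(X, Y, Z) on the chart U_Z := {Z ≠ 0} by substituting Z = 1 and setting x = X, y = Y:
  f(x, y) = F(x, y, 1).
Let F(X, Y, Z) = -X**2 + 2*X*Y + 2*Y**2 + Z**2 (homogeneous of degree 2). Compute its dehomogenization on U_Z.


f(x, y) = -x**2 + 2*x*y + 2*y**2 + 1

On U_Z we set Z = 1. Each monomial c·X^i·Y^j·Z^k in F becomes c·x^i·y^j·1^k = c·x^i·y^j.
Substituting Z = 1: F(X, Y, 1) = -x**2 + 2*x*y + 2*y**2 + 1.
Note: deg(f) ≤ deg(F) = 2; strict inequality happens when F is divisible by Z (lost terms).


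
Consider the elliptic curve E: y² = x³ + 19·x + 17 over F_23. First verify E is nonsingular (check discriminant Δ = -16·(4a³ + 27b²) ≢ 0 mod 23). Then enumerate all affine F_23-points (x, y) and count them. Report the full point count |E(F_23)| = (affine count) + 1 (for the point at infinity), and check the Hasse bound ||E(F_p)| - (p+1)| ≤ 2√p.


Affine points = {(3, 3), (3, 20), (6, 5), (6, 18), (11, 4), (11, 19), (12, 8), (12, 15), (13, 0), (16, 1), (16, 22), (17, 3), (17, 20), (18, 2), (18, 21), (20, 5), (20, 18)}; affine count = 17; |E(F_23)| = 18.

Discriminant check: Δ ∝ 4a³ + 27b² = 4·19³ + 27·17² = 4·6859 + 27·289 ≡ 3 (mod 23). Nonzero ⇒ E is nonsingular.
For each x ∈ F_23, compute rhs = x³ + 19·x + 17 mod 23, then count y ∈ F_23 with y² ≡ rhs.
  x = 0: rhs = 17, matching y values: none (0 points).
  x = 1: rhs = 14, matching y values: none (0 points).
  x = 2: rhs = 17, matching y values: none (0 points).
  x = 3: rhs = 9, matching y values: 3, 20 (2 points).
  x = 4: rhs = 19, matching y values: none (0 points).
  x = 5: rhs = 7, matching y values: none (0 points).
  x = 6: rhs = 2, matching y values: 5, 18 (2 points).
  x = 7: rhs = 10, matching y values: none (0 points).
  x = 8: rhs = 14, matching y values: none (0 points).
  x = 9: rhs = 20, matching y values: none (0 points).
  x = 10: rhs = 11, matching y values: none (0 points).
  x = 11: rhs = 16, matching y values: 4, 19 (2 points).
  x = 12: rhs = 18, matching y values: 8, 15 (2 points).
  x = 13: rhs = 0, matching y values: 0 (1 points).
  x = 14: rhs = 14, matching y values: none (0 points).
  x = 15: rhs = 20, matching y values: none (0 points).
  x = 16: rhs = 1, matching y values: 1, 22 (2 points).
  x = 17: rhs = 9, matching y values: 3, 20 (2 points).
  x = 18: rhs = 4, matching y values: 2, 21 (2 points).
  x = 19: rhs = 15, matching y values: none (0 points).
  x = 20: rhs = 2, matching y values: 5, 18 (2 points).
  x = 21: rhs = 17, matching y values: none (0 points).
  x = 22: rhs = 20, matching y values: none (0 points).
Total affine count: 17.
Full point count |E(F_23)| = 17 + 1 = 18.
Hasse bound: |18 − (23+1)| = |-6| = 6 ≤ 2√23 ≈ 9.5917 ✓.


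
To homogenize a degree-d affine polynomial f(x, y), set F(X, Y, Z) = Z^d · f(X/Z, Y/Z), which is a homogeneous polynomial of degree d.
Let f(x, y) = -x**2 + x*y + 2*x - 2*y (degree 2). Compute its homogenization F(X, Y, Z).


F(X, Y, Z) = -X**2 + X*Y + 2*X*Z - 2*Y*Z

deg(f) = 2.
Substitute x = X/Z, y = Y/Z into f, then multiply by Z^2.
  monomial -1·x^2·y^0 ↦ -1·X^2·Y^0·Z^0.
  monomial 1·x^1·y^1 ↦ 1·X^1·Y^1·Z^0.
  monomial 2·x^1·y^0 ↦ 2·X^1·Y^0·Z^1.
  monomial -2·x^0·y^1 ↦ -2·X^0·Y^1·Z^1.
Collecting: F(X, Y, Z) = -X**2 + X*Y + 2*X*Z - 2*Y*Z.


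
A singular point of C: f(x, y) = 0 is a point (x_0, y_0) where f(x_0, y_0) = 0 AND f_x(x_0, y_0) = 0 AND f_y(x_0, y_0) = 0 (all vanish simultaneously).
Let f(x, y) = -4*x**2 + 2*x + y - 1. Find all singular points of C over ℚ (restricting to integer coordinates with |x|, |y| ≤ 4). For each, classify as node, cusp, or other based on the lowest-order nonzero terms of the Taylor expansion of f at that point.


No singular points in the scanned grid; C is smooth there.

Compute partial derivatives:
  f_x = 2 - 8*x.
  f_y = 1.
f_y = 1 is a nonzero constant, so f_y never vanishes: no point (x, y) can satisfy f = f_x = f_y = 0. In particular no (x, y) ∈ {−4, ..., 4}² is singular; the curve is smooth.


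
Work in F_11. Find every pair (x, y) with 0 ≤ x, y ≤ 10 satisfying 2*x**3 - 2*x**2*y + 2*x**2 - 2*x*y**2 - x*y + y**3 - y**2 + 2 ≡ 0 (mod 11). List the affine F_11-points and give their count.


Affine F_11-points: {(0, 10), (2, 3), (3, 6), (4, 3), (5, 8), (6, 0), (7, 3), (7, 5), (7, 7), (10, 9)}; count = 10.

For each of the 121 pairs (x, y) ∈ F_11², evaluate f(x, y) mod 11. Record the zeros.
  x = 0: [0↦2, 1↦2, 2↦6, 3↦9, 4↦6, 5↦3, 6↦6, 7↦10, 8↦10, 9↦1, 10↦0]  zeros at y ∈ {10}
  x = 1: [0↦6, 1↦1, 2↦7, 3↦8, 4↦10, 5↦8, 6↦8, 7↦5, 8↦5, 9↦3, 10↦5]  zeros at y ∈ ∅
  x = 2: [0↦4, 1↦1, 2↦5, 3↦0, 4↦3, 5↦9, 6↦2, 7↦10, 8↦6, 9↦7, 10↦8]  zeros at y ∈ {3}
  x = 3: [0↦8, 1↦3, 2↦1, 3↦8, 4↦8, 5↦7, 6↦0, 7↦4, 8↦3, 9↦3, 10↦10]  zeros at y ∈ {6}
  x = 4: [0↦8, 1↦8, 2↦7, 3↦0, 4↦4, 5↦3, 6↦3, 7↦10, 8↦8, 9↦3, 10↦1]  zeros at y ∈ {3}
  x = 5: [0↦5, 1↦6, 2↦2, 3↦10, 4↦3, 5↦9, 6↦1, 7↦7, 8↦0, 9↦8, 10↦4]  zeros at y ∈ {8}
  x = 6: [0↦0, 1↦9, 2↦9, 3↦6, 4↦6, 5↦4, 6↦6, 7↦7, 8↦2, 9↦8, 10↦9]  zeros at y ∈ {0}
  x = 7: [0↦5, 1↦7, 2↦7, 3↦0, 4↦3, 5↦0, 6↦8, 7↦0, 8↦4, 9↦4, 10↦6]  zeros at y ∈ {3, 5, 7}
  x = 8: [0↦10, 1↦1, 2↦8, 3↦4, 4↦6, 5↦9, 6↦8, 7↦9, 8↦7, 9↦8, 10↦7]  zeros at y ∈ ∅
  x = 9: [0↦5, 1↦3, 2↦2, 3↦8, 4↦5, 5↦10, 6↦7, 7↦2, 8↦1, 9↦10, 10↦2]  zeros at y ∈ ∅
  x = 10: [0↦2, 1↦3, 2↦1, 3↦2, 4↦1, 5↦4, 6↦6, 7↦2, 8↦9, 9↦0, 10↦3]  zeros at y ∈ {9}
Collecting zeros: affine points = {(0, 10), (2, 3), (3, 6), (4, 3), (5, 8), (6, 0), (7, 3), (7, 5), (7, 7), (10, 9)}.
Total count |C(F_11)_aff| = 10.


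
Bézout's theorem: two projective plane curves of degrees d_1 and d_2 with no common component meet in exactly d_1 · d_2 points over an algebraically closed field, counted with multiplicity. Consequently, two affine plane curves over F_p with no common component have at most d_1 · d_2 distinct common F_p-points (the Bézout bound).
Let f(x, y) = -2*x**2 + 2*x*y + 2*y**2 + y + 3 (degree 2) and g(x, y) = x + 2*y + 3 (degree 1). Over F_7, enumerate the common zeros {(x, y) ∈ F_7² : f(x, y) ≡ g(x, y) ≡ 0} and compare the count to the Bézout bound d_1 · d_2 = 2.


Common zeros: ∅; count = 0; Bézout bound = 2.

deg(f) = 2, deg(g) = 1, so Bézout bound = 2.
Scan x ∈ F_7. For each x, list the y ∈ F_7 with f(x, y) ≡ 0 and those with g(x, y) ≡ 0 (mod 7); the common zeros in that column are the intersection.
  x = 0: f ≡ 0 at y ∈ ∅; g ≡ 0 at y ∈ {2}; common: ∅.
  x = 1: f ≡ 0 at y ∈ {3, 6}; g ≡ 0 at y ∈ {5}; common: ∅.
  x = 2: f ≡ 0 at y ∈ {3, 5}; g ≡ 0 at y ∈ {1}; common: ∅.
  x = 3: f ≡ 0 at y ∈ {2, 5}; g ≡ 0 at y ∈ {4}; common: ∅.
  x = 4: f ≡ 0 at y ∈ ∅; g ≡ 0 at y ∈ {0}; common: ∅.
  x = 5: f ≡ 0 at y ∈ {6}; g ≡ 0 at y ∈ {3}; common: ∅.
  x = 6: f ≡ 0 at y ∈ {2}; g ≡ 0 at y ∈ {6}; common: ∅.
Collecting: common zeros = ∅, so the count is 0.
Comparison with the Bézout bound: 0 ≤ 2 = deg(f)·deg(g), as expected for curves with no common component (the affine F_7-count falls short of the bound because intersections may lie at infinity, over extension fields, or carry multiplicity).


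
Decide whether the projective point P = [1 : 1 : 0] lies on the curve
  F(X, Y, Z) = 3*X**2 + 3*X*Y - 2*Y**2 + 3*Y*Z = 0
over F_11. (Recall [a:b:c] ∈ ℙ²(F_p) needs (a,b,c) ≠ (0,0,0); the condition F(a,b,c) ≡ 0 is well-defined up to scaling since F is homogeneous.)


F(1,1,0) ≡ 4 (mod 11); P is NOT on the curve.

Evaluate F(1, 1, 0) term-by-term (mod 11).
  3*X**2 ↦ 3·1·1·1 = 3
  3*X*Y ↦ 3·1·1·1 = 3
  -2*Y**2 ↦ -2·1·1·1 = -2
  3*Y*Z ↦ 3·1·1·0 = 0
Sum: F(1, 1, 0) = (3) + (3) + (-2) + (0) = 4.
Reducing mod 11: 4 ≡ 4 (mod 11).
Since F(a, b, c) ≡ 4 ≠ 0 (mod 11), P does NOT lie on the curve.


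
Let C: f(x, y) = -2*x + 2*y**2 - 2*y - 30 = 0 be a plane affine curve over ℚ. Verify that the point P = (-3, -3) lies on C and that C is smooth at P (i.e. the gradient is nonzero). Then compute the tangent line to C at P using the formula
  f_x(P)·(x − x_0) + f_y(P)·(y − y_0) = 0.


Tangent line at P: -2*x - 14*y - 48 = 0.

Step 1: f(-3, -3) = 0, so P lies on C.
Step 2: partial derivatives
  f_x(x, y) = -2, f_y(x, y) = 4*y - 2.
  f_x(P) = -2, f_y(P) = -14 (gradient nonzero, so P is smooth).
Step 3: tangent line at P: -2·(x − -3) + -14·(y − -3) = 0.
Expanding: -2*x - 14*y - 48 = 0.


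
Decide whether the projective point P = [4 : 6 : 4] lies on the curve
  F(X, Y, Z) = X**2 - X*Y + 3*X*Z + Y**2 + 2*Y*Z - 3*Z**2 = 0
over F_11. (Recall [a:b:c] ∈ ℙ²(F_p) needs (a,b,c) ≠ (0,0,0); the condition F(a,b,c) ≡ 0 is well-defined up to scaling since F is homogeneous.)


F(4,6,4) ≡ 10 (mod 11); P is NOT on the curve.

Evaluate F(4, 6, 4) term-by-term (mod 11).
  X**2 ↦ 1·16·1·1 = 16
  -X*Y ↦ -1·4·6·1 = -24
  3*X*Z ↦ 3·4·1·4 = 48
  Y**2 ↦ 1·1·36·1 = 36
  2*Y*Z ↦ 2·1·6·4 = 48
  -3*Z**2 ↦ -3·1·1·16 = -48
Sum: F(4, 6, 4) = (16) + (-24) + (48) + (36) + (48) + (-48) = 76.
Reducing mod 11: 76 ≡ 10 (mod 11).
Since F(a, b, c) ≡ 10 ≠ 0 (mod 11), P does NOT lie on the curve.
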